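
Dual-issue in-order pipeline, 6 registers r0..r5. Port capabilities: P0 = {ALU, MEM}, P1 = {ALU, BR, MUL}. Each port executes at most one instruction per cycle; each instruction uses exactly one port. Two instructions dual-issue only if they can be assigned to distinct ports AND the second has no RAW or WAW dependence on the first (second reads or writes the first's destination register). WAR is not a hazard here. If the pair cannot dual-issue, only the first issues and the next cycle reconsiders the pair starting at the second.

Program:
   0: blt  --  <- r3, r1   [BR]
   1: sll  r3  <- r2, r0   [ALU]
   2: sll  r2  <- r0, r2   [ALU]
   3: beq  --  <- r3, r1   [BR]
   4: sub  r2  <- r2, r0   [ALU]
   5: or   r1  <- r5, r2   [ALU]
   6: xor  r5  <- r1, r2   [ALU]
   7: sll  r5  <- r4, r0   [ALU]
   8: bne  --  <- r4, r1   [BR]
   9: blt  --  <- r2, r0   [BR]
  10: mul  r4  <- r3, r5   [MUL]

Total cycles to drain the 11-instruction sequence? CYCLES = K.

CYCLES = 8

[0] i0&i1  blt.BR+sll.ALU  -- dual
[1] i2&i3  sll.ALU+beq.BR  -- dual
[2] i4  sub.ALU  -- RAW r2
[3] i5  or.ALU  -- RAW r1
[4] i6  xor.ALU  -- WAW r5
[5] i7&i8  sll.ALU+bne.BR  -- dual
[6] i9  blt.BR  -- no-port BR/MUL
[7] i10  mul.MUL  -- tail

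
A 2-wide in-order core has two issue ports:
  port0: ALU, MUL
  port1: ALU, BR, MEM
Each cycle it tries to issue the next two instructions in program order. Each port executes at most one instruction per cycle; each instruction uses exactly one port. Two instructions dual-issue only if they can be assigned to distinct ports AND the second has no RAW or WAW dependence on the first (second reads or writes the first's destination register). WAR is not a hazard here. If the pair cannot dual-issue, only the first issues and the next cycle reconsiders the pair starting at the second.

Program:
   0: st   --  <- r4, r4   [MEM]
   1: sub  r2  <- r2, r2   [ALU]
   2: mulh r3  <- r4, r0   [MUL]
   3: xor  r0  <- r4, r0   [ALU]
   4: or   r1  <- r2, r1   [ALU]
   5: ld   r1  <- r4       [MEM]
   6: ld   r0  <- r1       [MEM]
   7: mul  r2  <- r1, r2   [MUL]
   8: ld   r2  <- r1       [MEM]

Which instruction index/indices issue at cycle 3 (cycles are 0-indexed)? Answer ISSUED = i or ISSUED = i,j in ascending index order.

ISSUED = 5

#0 head=0: st.MEM/sub.ALU i0,i1 dual
#1 head=2: mulh.MUL/xor.ALU i2,i3 dual
#2 head=4: or.ALU i4 WAW r1
#3 head=5: ld.MEM i5 no-port MEM/MEM
#4 head=6: ld.MEM/mul.MUL i6,i7 dual
#5 head=8: ld.MEM i8 tail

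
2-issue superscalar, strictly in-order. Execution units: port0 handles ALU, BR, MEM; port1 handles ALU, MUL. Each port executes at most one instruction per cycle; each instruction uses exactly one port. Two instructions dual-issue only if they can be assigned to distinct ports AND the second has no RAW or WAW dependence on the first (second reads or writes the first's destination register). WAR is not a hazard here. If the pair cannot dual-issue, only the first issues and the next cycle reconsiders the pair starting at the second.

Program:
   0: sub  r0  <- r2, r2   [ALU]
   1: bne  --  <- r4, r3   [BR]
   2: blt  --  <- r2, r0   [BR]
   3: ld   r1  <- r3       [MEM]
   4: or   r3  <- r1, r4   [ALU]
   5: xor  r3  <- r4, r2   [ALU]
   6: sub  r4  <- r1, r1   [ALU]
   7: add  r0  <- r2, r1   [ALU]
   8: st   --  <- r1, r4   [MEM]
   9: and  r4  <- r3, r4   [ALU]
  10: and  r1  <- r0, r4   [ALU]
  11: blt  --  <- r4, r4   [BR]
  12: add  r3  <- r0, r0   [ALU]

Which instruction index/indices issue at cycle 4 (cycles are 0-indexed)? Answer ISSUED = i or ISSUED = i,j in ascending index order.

  cy0 -> i0,i1 (sub+bne) dual
  cy1 -> i2 (blt) no-port BR/MEM
  cy2 -> i3 (ld) RAW r1
  cy3 -> i4 (or) WAW r3
  cy4 -> i5,i6 (xor+sub) dual
  cy5 -> i7,i8 (add+st) dual
  cy6 -> i9 (and) RAW r4
  cy7 -> i10,i11 (and+blt) dual
  cy8 -> i12 (add) tail

ISSUED = 5,6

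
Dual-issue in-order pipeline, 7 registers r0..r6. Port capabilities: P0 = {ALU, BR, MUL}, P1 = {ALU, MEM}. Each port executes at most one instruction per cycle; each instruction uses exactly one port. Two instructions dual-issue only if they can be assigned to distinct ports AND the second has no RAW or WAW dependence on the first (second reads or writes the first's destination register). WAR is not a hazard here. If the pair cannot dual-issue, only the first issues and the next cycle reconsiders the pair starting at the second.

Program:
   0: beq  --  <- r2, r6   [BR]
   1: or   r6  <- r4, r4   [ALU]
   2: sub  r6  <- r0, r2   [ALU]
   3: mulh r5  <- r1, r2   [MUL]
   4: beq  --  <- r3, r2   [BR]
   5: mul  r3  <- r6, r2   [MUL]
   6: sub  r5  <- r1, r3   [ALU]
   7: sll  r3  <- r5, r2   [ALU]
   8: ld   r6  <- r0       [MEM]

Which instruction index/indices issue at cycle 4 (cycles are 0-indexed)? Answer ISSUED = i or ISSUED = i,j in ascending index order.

ISSUED = 6

0. beq or @i0,i1  | 2-wide
1. sub mulh @i2,i3  | 2-wide
2. beq @i4  | no-port BR/MUL
3. mul @i5  | RAW r3
4. sub @i6  | RAW r5
5. sll ld @i7,i8  | 2-wide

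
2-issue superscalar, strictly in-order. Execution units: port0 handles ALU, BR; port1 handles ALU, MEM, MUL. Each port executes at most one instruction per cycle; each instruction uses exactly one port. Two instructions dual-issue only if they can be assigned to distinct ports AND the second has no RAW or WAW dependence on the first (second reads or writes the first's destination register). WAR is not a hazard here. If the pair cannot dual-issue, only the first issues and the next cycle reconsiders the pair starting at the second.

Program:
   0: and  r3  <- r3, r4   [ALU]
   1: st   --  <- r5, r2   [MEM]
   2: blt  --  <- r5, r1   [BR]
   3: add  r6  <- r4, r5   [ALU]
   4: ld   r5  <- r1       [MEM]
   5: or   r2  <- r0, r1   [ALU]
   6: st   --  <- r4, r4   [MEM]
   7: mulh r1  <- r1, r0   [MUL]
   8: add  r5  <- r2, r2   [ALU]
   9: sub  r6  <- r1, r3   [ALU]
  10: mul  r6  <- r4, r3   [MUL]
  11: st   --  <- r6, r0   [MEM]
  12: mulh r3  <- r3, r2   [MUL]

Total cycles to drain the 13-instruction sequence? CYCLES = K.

0. and/st @i0&i1  | pair
1. blt/add @i2&i3  | pair
2. ld/or @i4&i5  | pair
3. st @i6  | no-port MEM/MUL
4. mulh/add @i7&i8  | pair
5. sub @i9  | WAW r6
6. mul @i10  | no-port MUL/MEM
7. st @i11  | no-port MEM/MUL
8. mulh @i12  | tail

CYCLES = 9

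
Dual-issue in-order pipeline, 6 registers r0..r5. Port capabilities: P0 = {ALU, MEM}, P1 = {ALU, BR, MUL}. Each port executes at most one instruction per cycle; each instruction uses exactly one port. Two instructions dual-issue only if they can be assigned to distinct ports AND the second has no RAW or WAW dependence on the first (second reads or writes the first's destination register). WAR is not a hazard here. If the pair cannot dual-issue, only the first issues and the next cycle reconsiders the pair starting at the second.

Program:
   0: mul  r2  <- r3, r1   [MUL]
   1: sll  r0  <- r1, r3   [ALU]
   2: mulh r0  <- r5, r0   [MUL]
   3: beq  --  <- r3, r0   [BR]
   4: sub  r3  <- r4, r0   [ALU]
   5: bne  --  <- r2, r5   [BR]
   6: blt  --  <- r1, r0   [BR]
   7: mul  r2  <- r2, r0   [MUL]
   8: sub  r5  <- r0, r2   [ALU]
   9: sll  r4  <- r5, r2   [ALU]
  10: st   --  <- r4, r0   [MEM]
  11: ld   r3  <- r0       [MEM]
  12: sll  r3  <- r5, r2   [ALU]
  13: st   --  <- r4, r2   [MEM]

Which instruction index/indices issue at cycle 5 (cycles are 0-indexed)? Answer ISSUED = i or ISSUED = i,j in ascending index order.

0. mul/sll @i0+i1  | pair
1. mulh @i2  | no-port MUL/BR
2. beq/sub @i3+i4  | pair
3. bne @i5  | no-port BR/BR
4. blt @i6  | no-port BR/MUL
5. mul @i7  | RAW r2
6. sub @i8  | RAW r5
7. sll @i9  | RAW r4
8. st @i10  | no-port MEM/MEM
9. ld @i11  | WAW r3
10. sll/st @i12+i13  | pair

ISSUED = 7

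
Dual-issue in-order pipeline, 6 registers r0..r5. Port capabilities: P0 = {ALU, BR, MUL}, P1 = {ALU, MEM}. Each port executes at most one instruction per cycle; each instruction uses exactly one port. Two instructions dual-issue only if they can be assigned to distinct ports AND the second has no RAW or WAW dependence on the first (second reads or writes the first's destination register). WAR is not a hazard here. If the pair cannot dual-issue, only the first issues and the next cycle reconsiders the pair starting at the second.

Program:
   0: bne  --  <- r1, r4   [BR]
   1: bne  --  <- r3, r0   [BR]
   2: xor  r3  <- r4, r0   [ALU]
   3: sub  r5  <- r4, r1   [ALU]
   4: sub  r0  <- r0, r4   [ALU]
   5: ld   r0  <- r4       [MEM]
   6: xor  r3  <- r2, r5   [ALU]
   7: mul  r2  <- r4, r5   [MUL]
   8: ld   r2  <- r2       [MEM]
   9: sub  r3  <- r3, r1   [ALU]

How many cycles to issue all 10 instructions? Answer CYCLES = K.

CYCLES = 6

#0 head=0: bne i0 no-port BR/BR
#1 head=1: bne/xor i1&i2 pair
#2 head=3: sub/sub i3&i4 pair
#3 head=5: ld/xor i5&i6 pair
#4 head=7: mul i7 RAW+WAW r2
#5 head=8: ld/sub i8&i9 pair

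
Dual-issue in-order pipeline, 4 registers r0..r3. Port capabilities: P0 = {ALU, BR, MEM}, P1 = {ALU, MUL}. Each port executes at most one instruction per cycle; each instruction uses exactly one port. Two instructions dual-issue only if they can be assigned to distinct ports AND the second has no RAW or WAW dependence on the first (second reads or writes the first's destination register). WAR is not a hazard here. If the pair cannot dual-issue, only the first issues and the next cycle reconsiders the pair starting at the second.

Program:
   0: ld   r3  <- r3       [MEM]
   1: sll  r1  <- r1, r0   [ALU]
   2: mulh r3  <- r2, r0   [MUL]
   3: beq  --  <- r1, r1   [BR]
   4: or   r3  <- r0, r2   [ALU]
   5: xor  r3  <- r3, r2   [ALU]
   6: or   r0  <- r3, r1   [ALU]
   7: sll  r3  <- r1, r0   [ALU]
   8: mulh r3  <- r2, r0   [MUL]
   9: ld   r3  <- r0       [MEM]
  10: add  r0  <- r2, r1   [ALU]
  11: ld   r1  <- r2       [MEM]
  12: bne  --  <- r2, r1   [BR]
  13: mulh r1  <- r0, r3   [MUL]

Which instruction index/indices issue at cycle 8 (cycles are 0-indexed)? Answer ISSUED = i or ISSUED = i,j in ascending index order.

#0 head=0: ld.MEM+sll.ALU i0,i1 pair
#1 head=2: mulh.MUL+beq.BR i2,i3 pair
#2 head=4: or.ALU i4 RAW+WAW r3
#3 head=5: xor.ALU i5 RAW r3
#4 head=6: or.ALU i6 RAW r0
#5 head=7: sll.ALU i7 WAW r3
#6 head=8: mulh.MUL i8 WAW r3
#7 head=9: ld.MEM+add.ALU i9,i10 pair
#8 head=11: ld.MEM i11 no-port MEM/BR
#9 head=12: bne.BR+mulh.MUL i12,i13 pair

ISSUED = 11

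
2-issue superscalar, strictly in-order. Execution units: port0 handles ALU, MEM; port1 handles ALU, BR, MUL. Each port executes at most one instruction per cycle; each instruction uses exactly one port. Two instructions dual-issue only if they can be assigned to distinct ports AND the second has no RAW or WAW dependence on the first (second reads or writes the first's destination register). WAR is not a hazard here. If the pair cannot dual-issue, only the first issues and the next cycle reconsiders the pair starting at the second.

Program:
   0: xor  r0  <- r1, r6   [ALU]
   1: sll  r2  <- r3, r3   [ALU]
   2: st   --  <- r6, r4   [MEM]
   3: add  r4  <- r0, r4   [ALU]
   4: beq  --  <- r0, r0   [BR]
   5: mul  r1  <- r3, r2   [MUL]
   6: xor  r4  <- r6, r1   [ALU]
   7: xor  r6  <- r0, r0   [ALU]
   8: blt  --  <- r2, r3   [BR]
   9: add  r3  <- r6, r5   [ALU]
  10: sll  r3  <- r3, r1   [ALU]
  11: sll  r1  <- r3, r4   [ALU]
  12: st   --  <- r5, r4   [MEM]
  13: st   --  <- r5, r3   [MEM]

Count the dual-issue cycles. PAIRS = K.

[0] i0,i1  xor;sll  -- pair
[1] i2,i3  st;add  -- pair
[2] i4  beq  -- no-port BR/MUL
[3] i5  mul  -- RAW r1
[4] i6,i7  xor;xor  -- pair
[5] i8,i9  blt;add  -- pair
[6] i10  sll  -- RAW r3
[7] i11,i12  sll;st  -- pair
[8] i13  st  -- tail

PAIRS = 5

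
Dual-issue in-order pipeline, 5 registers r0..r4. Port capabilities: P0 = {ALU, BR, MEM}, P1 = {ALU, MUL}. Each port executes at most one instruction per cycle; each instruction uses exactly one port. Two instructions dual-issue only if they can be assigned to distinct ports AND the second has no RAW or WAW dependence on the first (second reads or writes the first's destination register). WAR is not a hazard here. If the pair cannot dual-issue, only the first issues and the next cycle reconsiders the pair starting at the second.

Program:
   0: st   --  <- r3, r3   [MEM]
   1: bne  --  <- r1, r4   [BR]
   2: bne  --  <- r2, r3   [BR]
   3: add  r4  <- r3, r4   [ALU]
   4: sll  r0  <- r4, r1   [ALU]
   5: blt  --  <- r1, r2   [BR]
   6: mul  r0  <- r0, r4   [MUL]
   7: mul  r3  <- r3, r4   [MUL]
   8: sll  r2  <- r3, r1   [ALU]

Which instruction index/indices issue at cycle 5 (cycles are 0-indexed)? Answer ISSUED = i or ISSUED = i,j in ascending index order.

0. st.MEM @i0  | no-port MEM/BR
1. bne.BR @i1  | no-port BR/BR
2. bne.BR;add.ALU @i2,i3  | pair
3. sll.ALU;blt.BR @i4,i5  | pair
4. mul.MUL @i6  | no-port MUL/MUL
5. mul.MUL @i7  | RAW r3
6. sll.ALU @i8  | tail

ISSUED = 7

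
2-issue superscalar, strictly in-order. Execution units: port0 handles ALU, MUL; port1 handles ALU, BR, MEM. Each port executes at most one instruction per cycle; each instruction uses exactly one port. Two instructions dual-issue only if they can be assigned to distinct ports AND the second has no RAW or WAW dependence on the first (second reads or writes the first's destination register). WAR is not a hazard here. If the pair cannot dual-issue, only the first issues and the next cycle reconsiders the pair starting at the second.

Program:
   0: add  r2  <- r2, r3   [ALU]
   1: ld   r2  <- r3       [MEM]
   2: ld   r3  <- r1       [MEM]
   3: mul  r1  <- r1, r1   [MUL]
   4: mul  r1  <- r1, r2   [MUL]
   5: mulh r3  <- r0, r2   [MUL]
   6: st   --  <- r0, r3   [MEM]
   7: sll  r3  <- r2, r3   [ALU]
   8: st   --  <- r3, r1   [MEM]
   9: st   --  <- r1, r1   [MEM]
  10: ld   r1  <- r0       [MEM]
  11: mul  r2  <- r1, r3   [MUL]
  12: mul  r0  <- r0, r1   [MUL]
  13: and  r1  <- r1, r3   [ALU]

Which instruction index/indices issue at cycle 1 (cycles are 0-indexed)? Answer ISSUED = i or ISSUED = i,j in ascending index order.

ISSUED = 1

0. add.ALU @i0  | WAW r2
1. ld.MEM @i1  | no-port MEM/MEM
2. ld.MEM+mul.MUL @i2,i3  | pair
3. mul.MUL @i4  | no-port MUL/MUL
4. mulh.MUL @i5  | RAW r3
5. st.MEM+sll.ALU @i6,i7  | pair
6. st.MEM @i8  | no-port MEM/MEM
7. st.MEM @i9  | no-port MEM/MEM
8. ld.MEM @i10  | RAW r1
9. mul.MUL @i11  | no-port MUL/MUL
10. mul.MUL+and.ALU @i12,i13  | pair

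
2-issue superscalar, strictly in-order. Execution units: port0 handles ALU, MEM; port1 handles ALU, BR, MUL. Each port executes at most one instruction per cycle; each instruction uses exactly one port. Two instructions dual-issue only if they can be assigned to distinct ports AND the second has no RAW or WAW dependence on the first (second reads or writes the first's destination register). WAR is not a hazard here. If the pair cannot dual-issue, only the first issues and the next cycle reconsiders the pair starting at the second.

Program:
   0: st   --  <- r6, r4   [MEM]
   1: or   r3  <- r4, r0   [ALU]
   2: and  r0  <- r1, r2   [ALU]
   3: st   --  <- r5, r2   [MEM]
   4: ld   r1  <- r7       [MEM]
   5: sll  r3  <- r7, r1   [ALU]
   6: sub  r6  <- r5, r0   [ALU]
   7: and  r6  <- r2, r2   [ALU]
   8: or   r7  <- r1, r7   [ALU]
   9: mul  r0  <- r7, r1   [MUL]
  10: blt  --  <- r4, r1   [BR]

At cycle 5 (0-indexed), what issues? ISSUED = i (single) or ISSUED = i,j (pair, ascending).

c0: i0+i1 st+or  dual
c1: i2+i3 and+st  dual
c2: i4 ld  RAW r1
c3: i5+i6 sll+sub  dual
c4: i7+i8 and+or  dual
c5: i9 mul  no-port MUL/BR
c6: i10 blt  tail

ISSUED = 9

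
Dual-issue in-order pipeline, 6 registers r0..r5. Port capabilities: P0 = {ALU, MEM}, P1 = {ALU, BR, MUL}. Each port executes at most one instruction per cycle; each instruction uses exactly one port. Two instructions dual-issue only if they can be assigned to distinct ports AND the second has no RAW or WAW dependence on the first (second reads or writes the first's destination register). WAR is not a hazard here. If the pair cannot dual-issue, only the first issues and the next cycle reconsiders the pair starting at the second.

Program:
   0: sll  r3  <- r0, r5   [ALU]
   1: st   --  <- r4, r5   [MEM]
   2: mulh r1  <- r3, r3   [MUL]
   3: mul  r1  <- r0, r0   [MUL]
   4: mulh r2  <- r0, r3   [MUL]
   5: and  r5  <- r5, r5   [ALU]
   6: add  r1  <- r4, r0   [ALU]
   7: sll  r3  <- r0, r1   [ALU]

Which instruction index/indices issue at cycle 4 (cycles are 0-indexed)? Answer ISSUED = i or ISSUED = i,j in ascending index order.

0. sll.ALU/st.MEM @i0/i1  | 2-wide
1. mulh.MUL @i2  | no-port MUL/MUL
2. mul.MUL @i3  | no-port MUL/MUL
3. mulh.MUL/and.ALU @i4/i5  | 2-wide
4. add.ALU @i6  | RAW r1
5. sll.ALU @i7  | tail

ISSUED = 6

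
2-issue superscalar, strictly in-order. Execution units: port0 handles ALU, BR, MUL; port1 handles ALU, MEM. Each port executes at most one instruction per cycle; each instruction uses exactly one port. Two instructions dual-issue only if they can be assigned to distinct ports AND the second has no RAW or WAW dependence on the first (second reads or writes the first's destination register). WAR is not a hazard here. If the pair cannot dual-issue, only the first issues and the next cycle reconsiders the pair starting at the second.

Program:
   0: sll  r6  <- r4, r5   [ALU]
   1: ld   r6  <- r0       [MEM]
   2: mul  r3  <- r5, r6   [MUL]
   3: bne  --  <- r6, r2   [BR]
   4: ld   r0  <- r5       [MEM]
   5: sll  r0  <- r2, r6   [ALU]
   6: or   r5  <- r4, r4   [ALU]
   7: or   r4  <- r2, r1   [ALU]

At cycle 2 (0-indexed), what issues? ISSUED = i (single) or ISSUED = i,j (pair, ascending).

#0 head=0: sll.ALU i0 WAW r6
#1 head=1: ld.MEM i1 RAW r6
#2 head=2: mul.MUL i2 no-port MUL/BR
#3 head=3: bne.BR+ld.MEM i3/i4 dual
#4 head=5: sll.ALU+or.ALU i5/i6 dual
#5 head=7: or.ALU i7 tail

ISSUED = 2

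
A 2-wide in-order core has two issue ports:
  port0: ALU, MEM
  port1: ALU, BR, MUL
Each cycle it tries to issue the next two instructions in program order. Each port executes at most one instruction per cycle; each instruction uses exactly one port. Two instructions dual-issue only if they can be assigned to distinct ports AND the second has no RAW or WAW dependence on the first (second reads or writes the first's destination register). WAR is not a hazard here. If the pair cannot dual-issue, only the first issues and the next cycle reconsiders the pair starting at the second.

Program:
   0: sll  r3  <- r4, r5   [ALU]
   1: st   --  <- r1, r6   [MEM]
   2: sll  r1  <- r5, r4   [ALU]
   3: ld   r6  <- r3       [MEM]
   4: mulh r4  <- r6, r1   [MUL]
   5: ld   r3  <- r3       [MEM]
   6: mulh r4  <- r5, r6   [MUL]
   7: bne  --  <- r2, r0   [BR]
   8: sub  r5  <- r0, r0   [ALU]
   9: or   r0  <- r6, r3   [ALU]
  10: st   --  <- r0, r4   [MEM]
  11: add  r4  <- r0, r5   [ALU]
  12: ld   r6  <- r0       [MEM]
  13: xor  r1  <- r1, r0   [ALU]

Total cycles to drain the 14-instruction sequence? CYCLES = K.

t=0 i0/i1:sll.ALU+st.MEM ; pair
t=1 i2/i3:sll.ALU+ld.MEM ; pair
t=2 i4/i5:mulh.MUL+ld.MEM ; pair
t=3 i6:mulh.MUL ; no-port MUL/BR
t=4 i7/i8:bne.BR+sub.ALU ; pair
t=5 i9:or.ALU ; RAW r0
t=6 i10/i11:st.MEM+add.ALU ; pair
t=7 i12/i13:ld.MEM+xor.ALU ; pair

CYCLES = 8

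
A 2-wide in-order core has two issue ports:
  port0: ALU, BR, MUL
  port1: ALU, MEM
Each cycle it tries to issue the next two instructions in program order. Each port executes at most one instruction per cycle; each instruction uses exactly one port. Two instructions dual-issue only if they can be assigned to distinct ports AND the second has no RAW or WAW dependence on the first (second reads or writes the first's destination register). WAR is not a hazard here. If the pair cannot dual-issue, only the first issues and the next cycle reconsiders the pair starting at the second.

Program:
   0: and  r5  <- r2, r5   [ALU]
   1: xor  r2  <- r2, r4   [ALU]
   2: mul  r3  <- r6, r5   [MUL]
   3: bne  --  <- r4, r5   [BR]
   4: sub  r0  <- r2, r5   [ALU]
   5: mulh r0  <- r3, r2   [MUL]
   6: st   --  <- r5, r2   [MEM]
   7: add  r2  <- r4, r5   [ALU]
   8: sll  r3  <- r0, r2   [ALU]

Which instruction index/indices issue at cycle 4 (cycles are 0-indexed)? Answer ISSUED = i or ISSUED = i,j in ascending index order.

ISSUED = 7

t=0 i0/i1:and;xor ; 2-wide
t=1 i2:mul ; no-port MUL/BR
t=2 i3/i4:bne;sub ; 2-wide
t=3 i5/i6:mulh;st ; 2-wide
t=4 i7:add ; RAW r2
t=5 i8:sll ; tail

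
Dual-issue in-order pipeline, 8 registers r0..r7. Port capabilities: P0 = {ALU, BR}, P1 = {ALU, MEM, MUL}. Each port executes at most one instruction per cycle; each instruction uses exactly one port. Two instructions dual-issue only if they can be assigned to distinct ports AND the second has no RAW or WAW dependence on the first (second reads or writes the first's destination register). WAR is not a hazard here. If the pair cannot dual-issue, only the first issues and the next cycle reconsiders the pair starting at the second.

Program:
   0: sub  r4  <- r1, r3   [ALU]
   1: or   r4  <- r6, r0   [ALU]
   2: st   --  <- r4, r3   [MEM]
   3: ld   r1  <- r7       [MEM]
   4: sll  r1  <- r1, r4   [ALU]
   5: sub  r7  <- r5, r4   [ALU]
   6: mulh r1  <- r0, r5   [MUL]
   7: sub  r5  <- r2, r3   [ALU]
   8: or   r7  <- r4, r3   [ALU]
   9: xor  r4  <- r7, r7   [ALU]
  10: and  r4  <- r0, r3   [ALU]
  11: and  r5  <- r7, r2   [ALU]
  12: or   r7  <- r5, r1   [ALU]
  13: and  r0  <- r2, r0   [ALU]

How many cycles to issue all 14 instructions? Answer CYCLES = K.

CYCLES = 10

0. sub.ALU @i0  | WAW r4
1. or.ALU @i1  | RAW r4
2. st.MEM @i2  | no-port MEM/MEM
3. ld.MEM @i3  | RAW+WAW r1
4. sll.ALU/sub.ALU @i4/i5  | 2-wide
5. mulh.MUL/sub.ALU @i6/i7  | 2-wide
6. or.ALU @i8  | RAW r7
7. xor.ALU @i9  | WAW r4
8. and.ALU/and.ALU @i10/i11  | 2-wide
9. or.ALU/and.ALU @i12/i13  | 2-wide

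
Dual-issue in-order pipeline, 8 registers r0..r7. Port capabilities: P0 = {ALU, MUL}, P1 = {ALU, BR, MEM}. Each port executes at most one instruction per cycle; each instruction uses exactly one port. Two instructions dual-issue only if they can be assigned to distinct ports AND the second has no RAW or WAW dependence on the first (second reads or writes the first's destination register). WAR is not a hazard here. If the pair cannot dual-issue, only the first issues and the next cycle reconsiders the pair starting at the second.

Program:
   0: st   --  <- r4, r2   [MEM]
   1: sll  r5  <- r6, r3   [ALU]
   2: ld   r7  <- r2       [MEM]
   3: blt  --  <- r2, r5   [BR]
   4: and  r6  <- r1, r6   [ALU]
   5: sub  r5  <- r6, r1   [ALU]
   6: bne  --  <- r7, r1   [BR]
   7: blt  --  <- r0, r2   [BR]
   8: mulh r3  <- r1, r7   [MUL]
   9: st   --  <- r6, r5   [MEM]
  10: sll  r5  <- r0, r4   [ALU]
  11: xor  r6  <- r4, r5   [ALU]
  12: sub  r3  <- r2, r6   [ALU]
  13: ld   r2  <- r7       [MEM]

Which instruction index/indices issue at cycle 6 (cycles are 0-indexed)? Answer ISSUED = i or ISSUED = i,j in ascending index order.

  cy0 -> i0,i1 (st.MEM;sll.ALU) pair
  cy1 -> i2 (ld.MEM) no-port MEM/BR
  cy2 -> i3,i4 (blt.BR;and.ALU) pair
  cy3 -> i5,i6 (sub.ALU;bne.BR) pair
  cy4 -> i7,i8 (blt.BR;mulh.MUL) pair
  cy5 -> i9,i10 (st.MEM;sll.ALU) pair
  cy6 -> i11 (xor.ALU) RAW r6
  cy7 -> i12,i13 (sub.ALU;ld.MEM) pair

ISSUED = 11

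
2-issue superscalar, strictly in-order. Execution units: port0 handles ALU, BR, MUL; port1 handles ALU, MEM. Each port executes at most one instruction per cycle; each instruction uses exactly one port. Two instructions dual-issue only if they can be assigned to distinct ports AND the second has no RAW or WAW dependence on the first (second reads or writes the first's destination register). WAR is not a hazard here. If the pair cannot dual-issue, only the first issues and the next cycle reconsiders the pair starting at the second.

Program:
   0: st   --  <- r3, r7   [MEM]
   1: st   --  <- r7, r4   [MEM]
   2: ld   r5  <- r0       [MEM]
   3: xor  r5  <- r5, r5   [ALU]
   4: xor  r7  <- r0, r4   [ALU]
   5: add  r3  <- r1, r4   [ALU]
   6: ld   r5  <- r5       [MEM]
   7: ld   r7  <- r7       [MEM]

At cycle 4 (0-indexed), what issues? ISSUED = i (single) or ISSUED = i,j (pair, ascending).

ISSUED = 5,6

  cy0 -> i0 (st.MEM) no-port MEM/MEM
  cy1 -> i1 (st.MEM) no-port MEM/MEM
  cy2 -> i2 (ld.MEM) RAW+WAW r5
  cy3 -> i3+i4 (xor.ALU+xor.ALU) 2-wide
  cy4 -> i5+i6 (add.ALU+ld.MEM) 2-wide
  cy5 -> i7 (ld.MEM) tail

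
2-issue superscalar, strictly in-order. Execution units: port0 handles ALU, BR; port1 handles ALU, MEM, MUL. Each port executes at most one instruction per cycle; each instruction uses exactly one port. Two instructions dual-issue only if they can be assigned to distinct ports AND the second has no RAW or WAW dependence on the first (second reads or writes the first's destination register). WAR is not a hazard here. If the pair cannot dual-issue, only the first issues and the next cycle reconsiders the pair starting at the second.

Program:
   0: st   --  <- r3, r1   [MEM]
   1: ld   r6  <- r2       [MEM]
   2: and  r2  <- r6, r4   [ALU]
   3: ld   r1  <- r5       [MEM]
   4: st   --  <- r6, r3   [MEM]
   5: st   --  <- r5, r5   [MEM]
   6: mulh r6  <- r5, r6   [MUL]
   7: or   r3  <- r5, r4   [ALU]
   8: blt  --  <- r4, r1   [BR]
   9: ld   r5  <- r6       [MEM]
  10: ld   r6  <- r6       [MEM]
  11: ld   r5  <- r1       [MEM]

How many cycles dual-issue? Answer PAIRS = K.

#0 head=0: st.MEM i0 no-port MEM/MEM
#1 head=1: ld.MEM i1 RAW r6
#2 head=2: and.ALU ld.MEM i2/i3 pair
#3 head=4: st.MEM i4 no-port MEM/MEM
#4 head=5: st.MEM i5 no-port MEM/MUL
#5 head=6: mulh.MUL or.ALU i6/i7 pair
#6 head=8: blt.BR ld.MEM i8/i9 pair
#7 head=10: ld.MEM i10 no-port MEM/MEM
#8 head=11: ld.MEM i11 tail

PAIRS = 3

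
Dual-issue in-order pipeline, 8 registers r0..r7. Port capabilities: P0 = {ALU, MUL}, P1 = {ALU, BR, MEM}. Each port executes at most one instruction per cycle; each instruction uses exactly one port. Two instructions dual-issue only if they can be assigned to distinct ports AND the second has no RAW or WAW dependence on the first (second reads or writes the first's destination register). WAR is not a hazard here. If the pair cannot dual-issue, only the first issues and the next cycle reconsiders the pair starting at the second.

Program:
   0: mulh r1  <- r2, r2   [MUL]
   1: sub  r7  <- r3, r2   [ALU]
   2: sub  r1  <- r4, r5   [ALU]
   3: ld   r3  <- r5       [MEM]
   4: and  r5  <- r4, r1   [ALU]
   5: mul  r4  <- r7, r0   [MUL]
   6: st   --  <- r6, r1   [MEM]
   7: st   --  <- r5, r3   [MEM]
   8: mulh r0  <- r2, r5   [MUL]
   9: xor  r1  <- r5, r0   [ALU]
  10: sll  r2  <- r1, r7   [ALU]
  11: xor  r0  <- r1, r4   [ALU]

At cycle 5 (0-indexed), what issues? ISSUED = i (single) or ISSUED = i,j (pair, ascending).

  cy0 -> i0/i1 (mulh.MUL;sub.ALU) pair
  cy1 -> i2/i3 (sub.ALU;ld.MEM) pair
  cy2 -> i4/i5 (and.ALU;mul.MUL) pair
  cy3 -> i6 (st.MEM) no-port MEM/MEM
  cy4 -> i7/i8 (st.MEM;mulh.MUL) pair
  cy5 -> i9 (xor.ALU) RAW r1
  cy6 -> i10/i11 (sll.ALU;xor.ALU) pair

ISSUED = 9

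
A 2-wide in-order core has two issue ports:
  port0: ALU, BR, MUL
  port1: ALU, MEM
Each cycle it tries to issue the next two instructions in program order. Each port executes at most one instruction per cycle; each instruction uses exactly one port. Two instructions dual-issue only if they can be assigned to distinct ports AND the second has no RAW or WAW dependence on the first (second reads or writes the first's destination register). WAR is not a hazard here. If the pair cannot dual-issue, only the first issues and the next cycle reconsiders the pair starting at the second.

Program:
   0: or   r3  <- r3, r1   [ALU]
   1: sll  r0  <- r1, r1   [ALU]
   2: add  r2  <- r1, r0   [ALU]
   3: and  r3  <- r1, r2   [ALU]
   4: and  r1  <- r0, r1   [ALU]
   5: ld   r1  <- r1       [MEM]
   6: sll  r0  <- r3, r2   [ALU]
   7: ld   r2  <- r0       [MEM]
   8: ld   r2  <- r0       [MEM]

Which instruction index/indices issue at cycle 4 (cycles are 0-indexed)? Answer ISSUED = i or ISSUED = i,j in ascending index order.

ISSUED = 7

c0: i0&i1 or.ALU/sll.ALU  2-wide
c1: i2 add.ALU  RAW r2
c2: i3&i4 and.ALU/and.ALU  2-wide
c3: i5&i6 ld.MEM/sll.ALU  2-wide
c4: i7 ld.MEM  no-port MEM/MEM
c5: i8 ld.MEM  tail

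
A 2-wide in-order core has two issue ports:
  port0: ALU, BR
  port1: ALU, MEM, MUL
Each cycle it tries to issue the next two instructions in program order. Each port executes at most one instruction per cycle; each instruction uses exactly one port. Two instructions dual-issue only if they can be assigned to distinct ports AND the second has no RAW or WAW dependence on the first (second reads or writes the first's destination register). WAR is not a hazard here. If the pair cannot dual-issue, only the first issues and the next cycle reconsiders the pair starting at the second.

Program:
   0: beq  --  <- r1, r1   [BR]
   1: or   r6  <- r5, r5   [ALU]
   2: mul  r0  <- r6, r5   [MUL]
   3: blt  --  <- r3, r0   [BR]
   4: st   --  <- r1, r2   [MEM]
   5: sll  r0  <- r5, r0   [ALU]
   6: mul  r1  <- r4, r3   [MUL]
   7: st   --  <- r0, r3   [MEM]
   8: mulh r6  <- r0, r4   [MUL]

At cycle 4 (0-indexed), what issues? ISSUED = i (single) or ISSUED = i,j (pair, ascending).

ISSUED = 7

  cy0 -> i0,i1 (beq+or) pair
  cy1 -> i2 (mul) RAW r0
  cy2 -> i3,i4 (blt+st) pair
  cy3 -> i5,i6 (sll+mul) pair
  cy4 -> i7 (st) no-port MEM/MUL
  cy5 -> i8 (mulh) tail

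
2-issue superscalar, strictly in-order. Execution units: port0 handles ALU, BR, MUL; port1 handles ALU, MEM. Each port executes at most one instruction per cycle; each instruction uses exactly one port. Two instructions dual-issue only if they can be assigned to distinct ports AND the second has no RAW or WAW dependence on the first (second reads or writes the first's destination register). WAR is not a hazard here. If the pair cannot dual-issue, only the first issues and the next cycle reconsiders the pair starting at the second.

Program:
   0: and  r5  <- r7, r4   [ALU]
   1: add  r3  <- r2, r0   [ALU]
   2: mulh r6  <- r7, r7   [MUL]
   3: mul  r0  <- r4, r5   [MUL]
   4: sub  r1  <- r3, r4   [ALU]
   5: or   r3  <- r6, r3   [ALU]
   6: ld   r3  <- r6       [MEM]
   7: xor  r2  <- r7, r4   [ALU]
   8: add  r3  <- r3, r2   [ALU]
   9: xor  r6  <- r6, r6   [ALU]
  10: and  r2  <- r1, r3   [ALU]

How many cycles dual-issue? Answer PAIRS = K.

c0: i0/i1 and+add  2-wide
c1: i2 mulh  no-port MUL/MUL
c2: i3/i4 mul+sub  2-wide
c3: i5 or  WAW r3
c4: i6/i7 ld+xor  2-wide
c5: i8/i9 add+xor  2-wide
c6: i10 and  tail

PAIRS = 4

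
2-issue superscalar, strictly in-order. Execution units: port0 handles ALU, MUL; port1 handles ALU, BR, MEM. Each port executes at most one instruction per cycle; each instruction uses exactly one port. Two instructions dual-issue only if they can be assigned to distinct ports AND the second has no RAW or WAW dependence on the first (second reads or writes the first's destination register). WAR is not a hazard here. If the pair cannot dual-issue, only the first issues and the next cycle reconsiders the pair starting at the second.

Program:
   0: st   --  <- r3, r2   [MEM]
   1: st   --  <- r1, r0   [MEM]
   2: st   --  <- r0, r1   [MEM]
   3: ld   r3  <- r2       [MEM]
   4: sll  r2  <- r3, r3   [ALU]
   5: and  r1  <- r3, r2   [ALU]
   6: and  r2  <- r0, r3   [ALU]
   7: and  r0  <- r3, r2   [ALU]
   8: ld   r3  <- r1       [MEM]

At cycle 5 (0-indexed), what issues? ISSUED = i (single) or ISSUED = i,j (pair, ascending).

ISSUED = 5,6

[0] i0  st.MEM  -- no-port MEM/MEM
[1] i1  st.MEM  -- no-port MEM/MEM
[2] i2  st.MEM  -- no-port MEM/MEM
[3] i3  ld.MEM  -- RAW r3
[4] i4  sll.ALU  -- RAW r2
[5] i5,i6  and.ALU and.ALU  -- dual
[6] i7,i8  and.ALU ld.MEM  -- dual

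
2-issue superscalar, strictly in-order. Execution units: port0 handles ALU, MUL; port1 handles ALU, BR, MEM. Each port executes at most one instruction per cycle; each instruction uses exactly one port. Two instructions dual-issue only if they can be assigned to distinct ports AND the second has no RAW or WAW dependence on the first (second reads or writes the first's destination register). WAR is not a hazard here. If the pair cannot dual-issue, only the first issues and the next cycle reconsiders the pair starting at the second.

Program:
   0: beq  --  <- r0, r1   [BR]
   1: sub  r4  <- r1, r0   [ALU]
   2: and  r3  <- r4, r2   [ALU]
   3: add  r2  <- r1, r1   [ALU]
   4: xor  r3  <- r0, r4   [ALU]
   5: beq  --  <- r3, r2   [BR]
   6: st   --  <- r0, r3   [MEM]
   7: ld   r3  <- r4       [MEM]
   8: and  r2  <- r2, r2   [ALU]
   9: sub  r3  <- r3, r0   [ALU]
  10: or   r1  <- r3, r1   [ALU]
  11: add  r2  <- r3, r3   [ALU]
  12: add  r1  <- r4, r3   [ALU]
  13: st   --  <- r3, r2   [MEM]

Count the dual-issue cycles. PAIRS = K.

0. beq;sub @i0+i1  | pair
1. and;add @i2+i3  | pair
2. xor @i4  | RAW r3
3. beq @i5  | no-port BR/MEM
4. st @i6  | no-port MEM/MEM
5. ld;and @i7+i8  | pair
6. sub @i9  | RAW r3
7. or;add @i10+i11  | pair
8. add;st @i12+i13  | pair

PAIRS = 5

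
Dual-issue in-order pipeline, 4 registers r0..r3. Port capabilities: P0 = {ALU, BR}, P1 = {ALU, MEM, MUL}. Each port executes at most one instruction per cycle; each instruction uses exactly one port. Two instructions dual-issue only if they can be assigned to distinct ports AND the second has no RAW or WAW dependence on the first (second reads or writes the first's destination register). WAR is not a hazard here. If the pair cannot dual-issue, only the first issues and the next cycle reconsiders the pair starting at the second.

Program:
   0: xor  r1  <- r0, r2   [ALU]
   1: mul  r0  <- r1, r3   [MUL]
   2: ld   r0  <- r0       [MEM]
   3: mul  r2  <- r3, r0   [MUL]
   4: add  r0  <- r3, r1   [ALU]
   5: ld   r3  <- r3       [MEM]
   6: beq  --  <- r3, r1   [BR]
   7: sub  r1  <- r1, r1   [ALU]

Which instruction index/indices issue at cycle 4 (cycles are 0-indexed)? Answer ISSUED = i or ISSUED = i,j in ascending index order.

ISSUED = 5

  cy0 -> i0 (xor.ALU) RAW r1
  cy1 -> i1 (mul.MUL) no-port MUL/MEM
  cy2 -> i2 (ld.MEM) no-port MEM/MUL
  cy3 -> i3+i4 (mul.MUL+add.ALU) dual
  cy4 -> i5 (ld.MEM) RAW r3
  cy5 -> i6+i7 (beq.BR+sub.ALU) dual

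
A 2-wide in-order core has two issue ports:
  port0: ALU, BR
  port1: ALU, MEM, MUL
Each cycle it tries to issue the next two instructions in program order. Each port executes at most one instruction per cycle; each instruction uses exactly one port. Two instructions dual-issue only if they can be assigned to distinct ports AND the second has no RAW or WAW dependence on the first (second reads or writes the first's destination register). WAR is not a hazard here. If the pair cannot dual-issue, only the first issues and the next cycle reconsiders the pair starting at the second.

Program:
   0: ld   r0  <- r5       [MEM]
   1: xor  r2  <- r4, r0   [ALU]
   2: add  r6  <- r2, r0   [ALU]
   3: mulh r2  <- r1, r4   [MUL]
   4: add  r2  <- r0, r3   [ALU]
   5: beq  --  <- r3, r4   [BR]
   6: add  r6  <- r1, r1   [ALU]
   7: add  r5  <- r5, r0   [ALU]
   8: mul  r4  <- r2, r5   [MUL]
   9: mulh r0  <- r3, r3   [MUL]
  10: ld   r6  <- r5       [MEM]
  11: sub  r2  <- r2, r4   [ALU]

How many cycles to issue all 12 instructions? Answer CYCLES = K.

CYCLES = 8

#0 head=0: ld i0 RAW r0
#1 head=1: xor i1 RAW r2
#2 head=2: add/mulh i2/i3 dual
#3 head=4: add/beq i4/i5 dual
#4 head=6: add/add i6/i7 dual
#5 head=8: mul i8 no-port MUL/MUL
#6 head=9: mulh i9 no-port MUL/MEM
#7 head=10: ld/sub i10/i11 dual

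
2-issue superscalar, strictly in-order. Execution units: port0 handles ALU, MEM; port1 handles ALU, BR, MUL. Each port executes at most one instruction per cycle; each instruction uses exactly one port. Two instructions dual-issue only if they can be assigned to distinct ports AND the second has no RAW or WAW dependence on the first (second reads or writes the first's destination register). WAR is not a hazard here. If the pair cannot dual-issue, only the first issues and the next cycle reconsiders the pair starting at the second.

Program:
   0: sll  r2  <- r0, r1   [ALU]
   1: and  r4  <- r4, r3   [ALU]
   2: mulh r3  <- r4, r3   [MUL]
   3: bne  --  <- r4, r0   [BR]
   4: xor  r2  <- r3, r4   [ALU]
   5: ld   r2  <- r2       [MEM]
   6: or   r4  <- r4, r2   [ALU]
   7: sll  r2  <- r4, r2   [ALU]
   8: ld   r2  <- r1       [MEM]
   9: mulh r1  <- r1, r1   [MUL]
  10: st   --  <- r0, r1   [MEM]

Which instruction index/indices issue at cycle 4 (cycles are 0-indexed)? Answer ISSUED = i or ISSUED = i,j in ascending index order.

ISSUED = 6

c0: i0,i1 sll and  pair
c1: i2 mulh  no-port MUL/BR
c2: i3,i4 bne xor  pair
c3: i5 ld  RAW r2
c4: i6 or  RAW r4
c5: i7 sll  WAW r2
c6: i8,i9 ld mulh  pair
c7: i10 st  tail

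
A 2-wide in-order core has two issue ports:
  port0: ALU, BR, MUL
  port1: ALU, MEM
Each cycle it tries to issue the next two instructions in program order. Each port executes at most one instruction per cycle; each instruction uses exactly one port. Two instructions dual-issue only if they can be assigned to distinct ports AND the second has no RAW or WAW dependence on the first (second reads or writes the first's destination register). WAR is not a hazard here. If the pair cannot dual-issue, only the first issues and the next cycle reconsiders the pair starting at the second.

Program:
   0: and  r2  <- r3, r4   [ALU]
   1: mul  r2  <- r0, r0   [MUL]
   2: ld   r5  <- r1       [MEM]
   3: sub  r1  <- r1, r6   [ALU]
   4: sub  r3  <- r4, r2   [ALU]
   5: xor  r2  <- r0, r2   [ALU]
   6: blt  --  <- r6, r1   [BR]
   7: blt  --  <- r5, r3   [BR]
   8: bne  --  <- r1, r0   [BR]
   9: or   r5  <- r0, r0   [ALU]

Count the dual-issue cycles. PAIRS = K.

  cy0 -> i0 (and) WAW r2
  cy1 -> i1,i2 (mul/ld) 2-wide
  cy2 -> i3,i4 (sub/sub) 2-wide
  cy3 -> i5,i6 (xor/blt) 2-wide
  cy4 -> i7 (blt) no-port BR/BR
  cy5 -> i8,i9 (bne/or) 2-wide

PAIRS = 4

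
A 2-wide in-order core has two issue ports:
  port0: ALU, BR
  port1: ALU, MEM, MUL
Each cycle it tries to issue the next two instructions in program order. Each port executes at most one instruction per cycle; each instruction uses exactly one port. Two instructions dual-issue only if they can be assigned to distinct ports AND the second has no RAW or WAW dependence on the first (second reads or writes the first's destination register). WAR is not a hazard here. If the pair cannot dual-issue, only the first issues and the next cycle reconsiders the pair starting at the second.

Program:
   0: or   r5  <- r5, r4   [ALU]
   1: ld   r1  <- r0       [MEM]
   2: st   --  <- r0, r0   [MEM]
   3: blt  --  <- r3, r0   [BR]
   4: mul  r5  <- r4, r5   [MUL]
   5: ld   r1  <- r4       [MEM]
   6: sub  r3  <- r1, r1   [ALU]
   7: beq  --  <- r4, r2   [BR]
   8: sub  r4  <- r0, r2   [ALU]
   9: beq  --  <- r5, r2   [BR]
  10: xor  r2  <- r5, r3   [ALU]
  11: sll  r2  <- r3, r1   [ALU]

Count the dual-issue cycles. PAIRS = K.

t=0 i0&i1:or.ALU+ld.MEM ; 2-wide
t=1 i2&i3:st.MEM+blt.BR ; 2-wide
t=2 i4:mul.MUL ; no-port MUL/MEM
t=3 i5:ld.MEM ; RAW r1
t=4 i6&i7:sub.ALU+beq.BR ; 2-wide
t=5 i8&i9:sub.ALU+beq.BR ; 2-wide
t=6 i10:xor.ALU ; WAW r2
t=7 i11:sll.ALU ; tail

PAIRS = 4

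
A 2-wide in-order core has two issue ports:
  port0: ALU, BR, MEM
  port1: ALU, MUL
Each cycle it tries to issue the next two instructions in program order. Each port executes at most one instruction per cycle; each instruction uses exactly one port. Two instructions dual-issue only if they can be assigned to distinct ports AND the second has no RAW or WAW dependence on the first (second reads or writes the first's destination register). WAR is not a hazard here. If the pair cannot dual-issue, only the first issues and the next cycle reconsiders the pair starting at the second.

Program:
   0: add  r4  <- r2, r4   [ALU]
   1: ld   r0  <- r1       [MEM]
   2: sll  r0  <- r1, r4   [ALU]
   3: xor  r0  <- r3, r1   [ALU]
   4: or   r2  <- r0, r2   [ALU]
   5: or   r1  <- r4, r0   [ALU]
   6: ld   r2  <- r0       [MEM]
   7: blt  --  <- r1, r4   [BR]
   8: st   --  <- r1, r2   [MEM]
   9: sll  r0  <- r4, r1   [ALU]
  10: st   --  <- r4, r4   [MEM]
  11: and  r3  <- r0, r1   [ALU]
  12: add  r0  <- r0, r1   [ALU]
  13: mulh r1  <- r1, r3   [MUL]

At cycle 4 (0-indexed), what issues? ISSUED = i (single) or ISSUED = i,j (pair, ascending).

t=0 i0/i1:add.ALU/ld.MEM ; dual
t=1 i2:sll.ALU ; WAW r0
t=2 i3:xor.ALU ; RAW r0
t=3 i4/i5:or.ALU/or.ALU ; dual
t=4 i6:ld.MEM ; no-port MEM/BR
t=5 i7:blt.BR ; no-port BR/MEM
t=6 i8/i9:st.MEM/sll.ALU ; dual
t=7 i10/i11:st.MEM/and.ALU ; dual
t=8 i12/i13:add.ALU/mulh.MUL ; dual

ISSUED = 6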